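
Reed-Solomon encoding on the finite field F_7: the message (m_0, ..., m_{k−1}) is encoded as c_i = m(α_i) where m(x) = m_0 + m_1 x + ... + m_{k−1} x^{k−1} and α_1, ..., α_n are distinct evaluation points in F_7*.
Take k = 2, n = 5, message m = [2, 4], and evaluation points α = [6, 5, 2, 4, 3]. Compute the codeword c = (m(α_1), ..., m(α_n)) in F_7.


c = [5, 1, 3, 4, 0]

Message polynomial: m(x) = 2 + 4·x (mod 7).
For each evaluation point α_i, compute m(α_i) mod 7:
  α_1 = 6: Horner steps 4 → 5, so m(6) = 5.
  α_2 = 5: Horner steps 4 → 1, so m(5) = 1.
  α_3 = 2: Horner steps 4 → 3, so m(2) = 3.
  α_4 = 4: Horner steps 4 → 4, so m(4) = 4.
  α_5 = 3: Horner steps 4 → 0, so m(3) = 0.
Codeword c = [5, 1, 3, 4, 0] ∈ F_7^5.


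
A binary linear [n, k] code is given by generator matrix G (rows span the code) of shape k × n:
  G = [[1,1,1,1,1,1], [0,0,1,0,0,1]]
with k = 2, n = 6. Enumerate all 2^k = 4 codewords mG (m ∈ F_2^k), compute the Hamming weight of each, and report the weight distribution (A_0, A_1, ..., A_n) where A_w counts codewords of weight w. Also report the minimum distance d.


Weight distribution: A_0 = 1, A_2 = 1, A_4 = 1, A_6 = 1. Minimum distance d = 2.

Enumerate all 2^2 = 4 messages m ∈ F_2^2.
For each, compute codeword c = mG in F_2^6, then tally its weight.
  m = 00 → c = 000000, weight = 0.
  m = 10 → c = 111111, weight = 6.
  m = 01 → c = 001001, weight = 2.
  m = 11 → c = 110110, weight = 4.
Tally weights:
  weight 0: 1 codewords.
  weight 2: 1 codewords.
  weight 4: 1 codewords.
  weight 6: 1 codewords.
Minimum distance d = smallest w > 0 with A_w > 0 = 2.
Sanity: Σ A_w = 4 = 2^2 = 4 ✓.


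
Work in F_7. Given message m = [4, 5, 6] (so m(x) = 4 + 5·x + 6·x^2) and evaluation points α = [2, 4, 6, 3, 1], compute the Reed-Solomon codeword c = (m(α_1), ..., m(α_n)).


c = [3, 1, 5, 3, 1]

Message polynomial: m(x) = 4 + 5·x + 6·x^2 (mod 7).
For each evaluation point α_i, compute m(α_i) mod 7:
  α_1 = 2: Horner steps 6 → 3 → 3, so m(2) = 3.
  α_2 = 4: Horner steps 6 → 1 → 1, so m(4) = 1.
  α_3 = 6: Horner steps 6 → 6 → 5, so m(6) = 5.
  α_4 = 3: Horner steps 6 → 2 → 3, so m(3) = 3.
  α_5 = 1: Horner steps 6 → 4 → 1, so m(1) = 1.
Codeword c = [3, 1, 5, 3, 1] ∈ F_7^5.


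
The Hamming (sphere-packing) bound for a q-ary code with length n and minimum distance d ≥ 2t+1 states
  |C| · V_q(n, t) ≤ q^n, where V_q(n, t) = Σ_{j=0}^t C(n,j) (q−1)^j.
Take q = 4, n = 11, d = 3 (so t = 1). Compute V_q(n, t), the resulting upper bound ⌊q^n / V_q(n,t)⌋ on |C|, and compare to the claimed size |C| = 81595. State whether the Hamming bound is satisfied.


V_q(n, t) = 34, q^n = 4194304, Hamming bound = 123361, |C| = 81595 ≤ bound (satisfied).

Step 1: Compute V_q(n, t) = Σ_{j=0}^1 C(n, j) (q−1)^j.
  j = 0: C(11,0)·(3)^0 = 1·1 = 1.
  j = 1: C(11,1)·(3)^1 = 11·3 = 33.
  V_q(n, t) = 1 + 33 = 34.
Step 2: q^n = 4^11 = 4194304.
Step 3: Hamming bound ⌊q^n / V_q(n,t)⌋ = ⌊4194304/34⌋ = 123361.
Step 4: Compare |C| = 81595 to 123361: satisfied.
The claimed |C| lies below the Hamming bound.


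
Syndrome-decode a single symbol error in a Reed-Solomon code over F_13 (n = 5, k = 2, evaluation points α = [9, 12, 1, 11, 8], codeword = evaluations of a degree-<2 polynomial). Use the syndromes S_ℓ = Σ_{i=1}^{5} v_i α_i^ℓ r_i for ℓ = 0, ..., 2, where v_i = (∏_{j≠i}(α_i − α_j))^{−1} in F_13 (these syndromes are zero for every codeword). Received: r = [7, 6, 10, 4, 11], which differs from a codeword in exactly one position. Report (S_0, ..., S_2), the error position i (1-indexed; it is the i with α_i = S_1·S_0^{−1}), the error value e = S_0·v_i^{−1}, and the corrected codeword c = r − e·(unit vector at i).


S = (8, 7, 11), error at position 1, error magnitude e = 7, c = [0, 6, 10, 4, 11].

Step 1: column multipliers v_i = (∏_{j≠i}(α_i − α_j))^{−1} mod 13.
  i = 1 (α = 9): (9−12)(9−1)(9−11)(9−8) = (−3)·8·(−2)·1 = 48 ≡ 9, so v_1 = 9^{−1} = 3 (mod 13).
  i = 2 (α = 12): (12−9)(12−1)(12−11)(12−8) = 3·11·1·4 = 132 ≡ 2, so v_2 = 2^{−1} = 7 (mod 13).
  i = 3 (α = 1): (1−9)(1−12)(1−11)(1−8) = (−8)·(−11)·(−10)·(−7) = 6160 ≡ 11, so v_3 = 11^{−1} = 6 (mod 13).
  i = 4 (α = 11): (11−9)(11−12)(11−1)(11−8) = 2·(−1)·10·3 = −60 ≡ 5, so v_4 = 5^{−1} = 8 (mod 13).
  i = 5 (α = 8): (8−9)(8−12)(8−1)(8−11) = (−1)·(−4)·7·(−3) = −84 ≡ 7, so v_5 = 7^{−1} = 2 (mod 13).
  v = [3, 7, 6, 8, 2].
Step 2: syndromes of r = [7, 6, 10, 4, 11] (all sums mod 13).
  S_0 = Σ v_i r_i = 3·7 + 7·6 + 6·10 + 8·4 + 2·11 = 177 ≡ 8.
  S_1 = Σ v_i α_i r_i = 3·9·7 + 7·12·6 + 6·1·10 + 8·11·4 + 2·8·11 = 1281 ≡ 7.
  α_i^2 mod 13 = [3, 1, 1, 4, 12].
  S_2 = Σ v_i α_i^2 r_i = 3·3·7 + 7·1·6 + 6·1·10 + 8·4·4 + 2·12·11 = 557 ≡ 11.
  S = (8, 7, 11) ≠ 0, so r is not a codeword (an error is present).
Step 3: locate the error. For a single error e at position i, S_ℓ = v_i·e·α_i^ℓ, so α_err = S_1/S_0.
  S_0^{−1} = 8^{−1} = 5 (mod 13), so α_err = 7·5 = 35 ≡ 9 = α_1. Error position i = 1.
  Consistency check: S_2/S_1 = 11·2 = 22 ≡ 9 = α_err ✓ (single-error assumption holds).
Step 4: error magnitude e = S_0/v_1 = S_0·∏_{j≠1}(α_1 − α_j) = 8·9 = 72 ≡ 7 (mod 13).
Step 5: correct position 1: c_1 = r_1 − e = 7 − 7 ≡ 0 (mod 13). Hence c = [0, 6, 10, 4, 11].
  Check: interpolating c through the α_i gives m(x) = 8 + 2·x (degree < 2) with m(α_i) = c_i for every i, so c is indeed a codeword.


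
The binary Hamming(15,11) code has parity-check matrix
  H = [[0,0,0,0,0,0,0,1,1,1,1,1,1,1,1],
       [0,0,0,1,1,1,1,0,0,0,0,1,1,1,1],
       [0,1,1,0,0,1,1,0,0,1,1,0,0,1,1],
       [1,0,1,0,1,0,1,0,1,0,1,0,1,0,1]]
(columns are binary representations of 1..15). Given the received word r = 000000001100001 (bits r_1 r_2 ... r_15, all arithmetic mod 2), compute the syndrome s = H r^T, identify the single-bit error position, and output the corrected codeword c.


s = (1, 1, 0, 0)^T, error position = 12, corrected codeword c = 000000001101001

Compute s = H r^T mod 2 one row at a time:
  s_1 = 0 + 1 + 1 + 0 + 0 + 0 + 0 + 1 = 3 ≡ 1 (mod 2).
  s_2 = 0 + 0 + 0 + 0 + 0 + 0 + 0 + 1 = 1 ≡ 1 (mod 2).
  s_3 = 0 + 0 + 0 + 0 + 1 + 0 + 0 + 1 = 2 ≡ 0 (mod 2).
  s_4 = 0 + 0 + 0 + 0 + 1 + 0 + 0 + 1 = 2 ≡ 0 (mod 2).
s = (1, 1, 0, 0)^T — this equals column 12 of H (binary 1100), so error is at position 12.
Correct: flip bit 12 of r = 000000001100001 to get c = 000000001101001.


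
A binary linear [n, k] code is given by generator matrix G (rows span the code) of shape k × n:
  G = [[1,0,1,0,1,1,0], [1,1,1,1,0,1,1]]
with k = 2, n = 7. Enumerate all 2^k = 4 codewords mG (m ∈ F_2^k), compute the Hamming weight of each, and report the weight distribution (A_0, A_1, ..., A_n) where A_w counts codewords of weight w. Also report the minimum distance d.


Weight distribution: A_0 = 1, A_4 = 2, A_6 = 1. Minimum distance d = 4.

Enumerate all 2^2 = 4 messages m ∈ F_2^2.
For each, compute codeword c = mG in F_2^7, then tally its weight.
  m = 00 → c = 0000000, weight = 0.
  m = 10 → c = 1010110, weight = 4.
  m = 01 → c = 1111011, weight = 6.
  m = 11 → c = 0101101, weight = 4.
Tally weights:
  weight 0: 1 codewords.
  weight 4: 2 codewords.
  weight 6: 1 codewords.
Minimum distance d = smallest w > 0 with A_w > 0 = 4.
Sanity: Σ A_w = 4 = 2^2 = 4 ✓.


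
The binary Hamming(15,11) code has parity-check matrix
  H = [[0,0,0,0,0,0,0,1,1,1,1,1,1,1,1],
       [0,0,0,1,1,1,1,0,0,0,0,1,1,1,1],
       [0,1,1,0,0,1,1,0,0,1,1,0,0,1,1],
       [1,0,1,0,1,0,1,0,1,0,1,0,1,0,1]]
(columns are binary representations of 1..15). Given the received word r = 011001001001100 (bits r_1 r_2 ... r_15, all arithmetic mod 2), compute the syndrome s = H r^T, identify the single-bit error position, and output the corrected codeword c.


s = (1, 1, 1, 1)^T, error position = 15, corrected codeword c = 011001001001101

Compute s = H r^T mod 2 one row at a time:
  s_1 = 0 + 1 + 0 + 0 + 1 + 1 + 0 + 0 = 3 ≡ 1 (mod 2).
  s_2 = 0 + 0 + 1 + 0 + 1 + 1 + 0 + 0 = 3 ≡ 1 (mod 2).
  s_3 = 1 + 1 + 1 + 0 + 0 + 0 + 0 + 0 = 3 ≡ 1 (mod 2).
  s_4 = 0 + 1 + 0 + 0 + 1 + 0 + 1 + 0 = 3 ≡ 1 (mod 2).
s = (1, 1, 1, 1)^T — this equals column 15 of H (binary 1111), so error is at position 15.
Correct: flip bit 15 of r = 011001001001100 to get c = 011001001001101.


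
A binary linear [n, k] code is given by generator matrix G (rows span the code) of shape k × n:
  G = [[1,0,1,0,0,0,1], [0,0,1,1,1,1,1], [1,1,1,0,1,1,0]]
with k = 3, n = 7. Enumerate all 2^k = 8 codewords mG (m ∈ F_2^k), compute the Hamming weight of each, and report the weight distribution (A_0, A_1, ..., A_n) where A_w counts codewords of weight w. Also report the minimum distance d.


Weight distribution: A_0 = 1, A_3 = 2, A_4 = 3, A_5 = 2. Minimum distance d = 3.

Enumerate all 2^3 = 8 messages m ∈ F_2^3.
For each, compute codeword c = mG in F_2^7, then tally its weight.
  m = 000 → c = 0000000, weight = 0.
  m = 100 → c = 1010001, weight = 3.
  m = 010 → c = 0011111, weight = 5.
  m = 110 → c = 1001110, weight = 4.
  m = 001 → c = 1110110, weight = 5.
  m = 101 → c = 0100111, weight = 4.
  m = 011 → c = 1101001, weight = 4.
  m = 111 → c = 0111000, weight = 3.
Tally weights:
  weight 0: 1 codewords.
  weight 3: 2 codewords.
  weight 4: 3 codewords.
  weight 5: 2 codewords.
Minimum distance d = smallest w > 0 with A_w > 0 = 3.
Sanity: Σ A_w = 8 = 2^3 = 8 ✓.


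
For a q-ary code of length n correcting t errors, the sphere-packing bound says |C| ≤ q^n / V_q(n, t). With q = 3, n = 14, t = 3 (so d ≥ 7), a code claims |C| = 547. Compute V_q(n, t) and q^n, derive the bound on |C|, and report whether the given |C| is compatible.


V_q(n, t) = 3305, q^n = 4782969, Hamming bound = 1447, |C| = 547 ≤ bound (satisfied).

Step 1: Compute V_q(n, t) = Σ_{j=0}^3 C(n, j) (q−1)^j.
  j = 0: C(14,0)·(2)^0 = 1·1 = 1.
  j = 1: C(14,1)·(2)^1 = 14·2 = 28.
  j = 2: C(14,2)·(2)^2 = 91·4 = 364.
  j = 3: C(14,3)·(2)^3 = 364·8 = 2912.
  V_q(n, t) = 1 + 28 + 364 + 2912 = 3305.
Step 2: q^n = 3^14 = 4782969.
Step 3: Hamming bound ⌊q^n / V_q(n,t)⌋ = ⌊4782969/3305⌋ = 1447.
Step 4: Compare |C| = 547 to 1447: satisfied.
The claimed |C| lies below the Hamming bound.


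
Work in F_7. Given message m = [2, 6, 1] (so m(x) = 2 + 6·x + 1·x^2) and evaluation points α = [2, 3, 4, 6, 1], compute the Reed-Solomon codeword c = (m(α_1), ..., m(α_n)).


c = [4, 1, 0, 4, 2]

Message polynomial: m(x) = 2 + 6·x + 1·x^2 (mod 7).
For each evaluation point α_i, compute m(α_i) mod 7:
  α_1 = 2: Horner steps 1 → 1 → 4, so m(2) = 4.
  α_2 = 3: Horner steps 1 → 2 → 1, so m(3) = 1.
  α_3 = 4: Horner steps 1 → 3 → 0, so m(4) = 0.
  α_4 = 6: Horner steps 1 → 5 → 4, so m(6) = 4.
  α_5 = 1: Horner steps 1 → 0 → 2, so m(1) = 2.
Codeword c = [4, 1, 0, 4, 2] ∈ F_7^5.


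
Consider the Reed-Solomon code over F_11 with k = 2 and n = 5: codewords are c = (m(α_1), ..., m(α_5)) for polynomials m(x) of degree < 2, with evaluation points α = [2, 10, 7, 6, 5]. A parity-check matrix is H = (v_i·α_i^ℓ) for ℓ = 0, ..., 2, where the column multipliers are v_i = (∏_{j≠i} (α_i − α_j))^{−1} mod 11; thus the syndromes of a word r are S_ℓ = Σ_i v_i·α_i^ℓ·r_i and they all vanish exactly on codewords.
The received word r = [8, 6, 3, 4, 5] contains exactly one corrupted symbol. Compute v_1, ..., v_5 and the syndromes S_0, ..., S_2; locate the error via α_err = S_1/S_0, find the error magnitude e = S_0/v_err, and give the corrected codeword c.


S = (4, 7, 4), error at position 2, error magnitude e = 6, c = [8, 0, 3, 4, 5].

Step 1: column multipliers v_i = (∏_{j≠i}(α_i − α_j))^{−1} mod 11.
  i = 1 (α = 2): (2−10)(2−7)(2−6)(2−5) = (−8)·(−5)·(−4)·(−3) = 480 ≡ 7, so v_1 = 7^{−1} = 8 (mod 11).
  i = 2 (α = 10): (10−2)(10−7)(10−6)(10−5) = 8·3·4·5 = 480 ≡ 7, so v_2 = 7^{−1} = 8 (mod 11).
  i = 3 (α = 7): (7−2)(7−10)(7−6)(7−5) = 5·(−3)·1·2 = −30 ≡ 3, so v_3 = 3^{−1} = 4 (mod 11).
  i = 4 (α = 6): (6−2)(6−10)(6−7)(6−5) = 4·(−4)·(−1)·1 = 16 ≡ 5, so v_4 = 5^{−1} = 9 (mod 11).
  i = 5 (α = 5): (5−2)(5−10)(5−7)(5−6) = 3·(−5)·(−2)·(−1) = −30 ≡ 3, so v_5 = 3^{−1} = 4 (mod 11).
  v = [8, 8, 4, 9, 4].
Step 2: syndromes of r = [8, 6, 3, 4, 5] (all sums mod 11).
  S_0 = Σ v_i r_i = 8·8 + 8·6 + 4·3 + 9·4 + 4·5 = 180 ≡ 4.
  S_1 = Σ v_i α_i r_i = 8·2·8 + 8·10·6 + 4·7·3 + 9·6·4 + 4·5·5 = 1008 ≡ 7.
  α_i^2 mod 11 = [4, 1, 5, 3, 3].
  S_2 = Σ v_i α_i^2 r_i = 8·4·8 + 8·1·6 + 4·5·3 + 9·3·4 + 4·3·5 = 532 ≡ 4.
  S = (4, 7, 4) ≠ 0, so r is not a codeword (an error is present).
Step 3: locate the error. For a single error e at position i, S_ℓ = v_i·e·α_i^ℓ, so α_err = S_1/S_0.
  S_0^{−1} = 4^{−1} = 3 (mod 11), so α_err = 7·3 = 21 ≡ 10 = α_2. Error position i = 2.
  Consistency check: S_2/S_1 = 4·8 = 32 ≡ 10 = α_err ✓ (single-error assumption holds).
Step 4: error magnitude e = S_0/v_2 = S_0·∏_{j≠2}(α_2 − α_j) = 4·7 = 28 ≡ 6 (mod 11).
Step 5: correct position 2: c_2 = r_2 − e = 6 − 6 ≡ 0 (mod 11). Hence c = [8, 0, 3, 4, 5].
  Check: interpolating c through the α_i gives m(x) = 10 + 10·x (degree < 2) with m(α_i) = c_i for every i, so c is indeed a codeword.


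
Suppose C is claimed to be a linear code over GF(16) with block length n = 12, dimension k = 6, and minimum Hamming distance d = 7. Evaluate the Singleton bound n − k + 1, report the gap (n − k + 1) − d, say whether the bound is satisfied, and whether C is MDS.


Singleton RHS = n − k + 1 = 7, slack = 0, bound satisfied, MDS.

Singleton bound: d ≤ n − k + 1.
Here n = 12, k = 6, so n − k + 1 = 7.
Given d = 7, check d ≤ 7: YES.
Slack = (n − k + 1) − d = 0.
The code is MDS (slack = 0).
Description: the claimed parameters are [12, 6, 7]_16; such a code would be MDS (meets Singleton bound).


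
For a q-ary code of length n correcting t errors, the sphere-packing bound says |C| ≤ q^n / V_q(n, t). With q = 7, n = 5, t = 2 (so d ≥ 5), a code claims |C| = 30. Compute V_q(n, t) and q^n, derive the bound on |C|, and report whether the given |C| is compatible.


V_q(n, t) = 391, q^n = 16807, Hamming bound = 42, |C| = 30 ≤ bound (satisfied).

Step 1: Compute V_q(n, t) = Σ_{j=0}^2 C(n, j) (q−1)^j.
  j = 0: C(5,0)·(6)^0 = 1·1 = 1.
  j = 1: C(5,1)·(6)^1 = 5·6 = 30.
  j = 2: C(5,2)·(6)^2 = 10·36 = 360.
  V_q(n, t) = 1 + 30 + 360 = 391.
Step 2: q^n = 7^5 = 16807.
Step 3: Hamming bound ⌊q^n / V_q(n,t)⌋ = ⌊16807/391⌋ = 42.
Step 4: Compare |C| = 30 to 42: satisfied.
The claimed |C| lies below the Hamming bound.


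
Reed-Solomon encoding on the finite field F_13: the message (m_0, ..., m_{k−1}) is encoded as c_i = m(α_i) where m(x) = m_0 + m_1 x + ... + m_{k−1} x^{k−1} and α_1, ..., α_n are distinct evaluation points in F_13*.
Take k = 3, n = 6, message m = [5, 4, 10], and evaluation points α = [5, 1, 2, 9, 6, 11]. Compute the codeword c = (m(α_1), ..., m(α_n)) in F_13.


c = [2, 6, 1, 6, 12, 11]

Message polynomial: m(x) = 5 + 4·x + 10·x^2 (mod 13).
For each evaluation point α_i, compute m(α_i) mod 13:
  α_1 = 5: Horner steps 10 → 2 → 2, so m(5) = 2.
  α_2 = 1: Horner steps 10 → 1 → 6, so m(1) = 6.
  α_3 = 2: Horner steps 10 → 11 → 1, so m(2) = 1.
  α_4 = 9: Horner steps 10 → 3 → 6, so m(9) = 6.
  α_5 = 6: Horner steps 10 → 12 → 12, so m(6) = 12.
  α_6 = 11: Horner steps 10 → 10 → 11, so m(11) = 11.
Codeword c = [2, 6, 1, 6, 12, 11] ∈ F_13^6.


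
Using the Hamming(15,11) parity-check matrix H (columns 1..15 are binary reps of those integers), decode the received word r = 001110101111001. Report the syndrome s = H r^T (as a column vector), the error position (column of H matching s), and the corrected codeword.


s = (1, 1, 1, 0)^T, error position = 14, corrected codeword c = 001110101111011

Compute s = H r^T mod 2 one row at a time:
  s_1 = 0 + 1 + 1 + 1 + 1 + 0 + 0 + 1 = 5 ≡ 1 (mod 2).
  s_2 = 1 + 1 + 0 + 1 + 1 + 0 + 0 + 1 = 5 ≡ 1 (mod 2).
  s_3 = 0 + 1 + 0 + 1 + 1 + 1 + 0 + 1 = 5 ≡ 1 (mod 2).
  s_4 = 0 + 1 + 1 + 1 + 1 + 1 + 0 + 1 = 6 ≡ 0 (mod 2).
s = (1, 1, 1, 0)^T — this equals column 14 of H (binary 1110), so error is at position 14.
Correct: flip bit 14 of r = 001110101111001 to get c = 001110101111011.


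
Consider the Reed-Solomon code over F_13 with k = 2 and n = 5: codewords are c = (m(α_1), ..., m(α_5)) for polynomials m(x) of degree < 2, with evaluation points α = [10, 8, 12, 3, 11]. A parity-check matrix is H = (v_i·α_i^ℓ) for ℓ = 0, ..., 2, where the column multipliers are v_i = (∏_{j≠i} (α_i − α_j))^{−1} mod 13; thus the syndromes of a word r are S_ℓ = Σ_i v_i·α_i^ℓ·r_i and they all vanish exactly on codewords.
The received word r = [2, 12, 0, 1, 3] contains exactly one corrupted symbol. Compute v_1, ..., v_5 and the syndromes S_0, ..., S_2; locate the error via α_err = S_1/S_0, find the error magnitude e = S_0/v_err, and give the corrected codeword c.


S = (11, 6, 8), error at position 1, error magnitude e = 9, c = [6, 12, 0, 1, 3].

Step 1: column multipliers v_i = (∏_{j≠i}(α_i − α_j))^{−1} mod 13.
  i = 1 (α = 10): (10−8)(10−12)(10−3)(10−11) = 2·(−2)·7·(−1) = 28 ≡ 2, so v_1 = 2^{−1} = 7 (mod 13).
  i = 2 (α = 8): (8−10)(8−12)(8−3)(8−11) = (−2)·(−4)·5·(−3) = −120 ≡ 10, so v_2 = 10^{−1} = 4 (mod 13).
  i = 3 (α = 12): (12−10)(12−8)(12−3)(12−11) = 2·4·9·1 = 72 ≡ 7, so v_3 = 7^{−1} = 2 (mod 13).
  i = 4 (α = 3): (3−10)(3−8)(3−12)(3−11) = (−7)·(−5)·(−9)·(−8) = 2520 ≡ 11, so v_4 = 11^{−1} = 6 (mod 13).
  i = 5 (α = 11): (11−10)(11−8)(11−12)(11−3) = 1·3·(−1)·8 = −24 ≡ 2, so v_5 = 2^{−1} = 7 (mod 13).
  v = [7, 4, 2, 6, 7].
Step 2: syndromes of r = [2, 12, 0, 1, 3] (all sums mod 13).
  S_0 = Σ v_i r_i = 7·2 + 4·12 + 2·0 + 6·1 + 7·3 = 89 ≡ 11.
  S_1 = Σ v_i α_i r_i = 7·10·2 + 4·8·12 + 2·12·0 + 6·3·1 + 7·11·3 = 773 ≡ 6.
  α_i^2 mod 13 = [9, 12, 1, 9, 4].
  S_2 = Σ v_i α_i^2 r_i = 7·9·2 + 4·12·12 + 2·1·0 + 6·9·1 + 7·4·3 = 840 ≡ 8.
  S = (11, 6, 8) ≠ 0, so r is not a codeword (an error is present).
Step 3: locate the error. For a single error e at position i, S_ℓ = v_i·e·α_i^ℓ, so α_err = S_1/S_0.
  S_0^{−1} = 11^{−1} = 6 (mod 13), so α_err = 6·6 = 36 ≡ 10 = α_1. Error position i = 1.
  Consistency check: S_2/S_1 = 8·11 = 88 ≡ 10 = α_err ✓ (single-error assumption holds).
Step 4: error magnitude e = S_0/v_1 = S_0·∏_{j≠1}(α_1 − α_j) = 11·2 = 22 ≡ 9 (mod 13).
Step 5: correct position 1: c_1 = r_1 − e = 2 − 9 ≡ 6 (mod 13). Hence c = [6, 12, 0, 1, 3].
  Check: interpolating c through the α_i gives m(x) = 10 + 10·x (degree < 2) with m(α_i) = c_i for every i, so c is indeed a codeword.


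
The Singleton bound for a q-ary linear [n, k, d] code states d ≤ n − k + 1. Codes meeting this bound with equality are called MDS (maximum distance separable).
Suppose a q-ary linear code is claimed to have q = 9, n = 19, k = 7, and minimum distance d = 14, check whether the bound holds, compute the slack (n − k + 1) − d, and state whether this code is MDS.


Singleton RHS = n − k + 1 = 13, slack = -1, bound violated (no such code; not MDS).

Singleton bound: d ≤ n − k + 1.
Here n = 19, k = 7, so n − k + 1 = 13.
Given d = 14, check d ≤ 13: NO.
Slack = (n − k + 1) − d = -1.
The slack is negative: d = 14 exceeds n − k + 1 = 13 by 1, so the Singleton bound is violated and no linear [19, 7, 14]_9 code can exist. In particular it is not MDS (MDS requires d = n − k + 1 exactly).
Description: the claimed parameters are [19, 7, 14]_9; such a code would be impossible (violates the Singleton bound).


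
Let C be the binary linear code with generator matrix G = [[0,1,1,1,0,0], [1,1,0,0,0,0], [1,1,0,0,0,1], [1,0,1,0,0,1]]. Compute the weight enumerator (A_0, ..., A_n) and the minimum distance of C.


Weight distribution: A_0 = 1, A_1 = 2, A_2 = 4, A_3 = 6, A_4 = 3. Minimum distance d = 1.

Enumerate all 2^4 = 16 messages m ∈ F_2^4.
For each, compute codeword c = mG in F_2^6, then tally its weight.
  m = 0000 → c = 000000, weight = 0.
  m = 1000 → c = 011100, weight = 3.
  m = 0100 → c = 110000, weight = 2.
  m = 1100 → c = 101100, weight = 3.
  m = 0010 → c = 110001, weight = 3.
  m = 1010 → c = 101101, weight = 4.
  m = 0110 → c = 000001, weight = 1.
  m = 1110 → c = 011101, weight = 4.
  m = 0001 → c = 101001, weight = 3.
  m = 1001 → c = 110101, weight = 4.
  m = 0101 → c = 011001, weight = 3.
  m = 1101 → c = 000101, weight = 2.
  m = 0011 → c = 011000, weight = 2.
  m = 1011 → c = 000100, weight = 1.
  m = 0111 → c = 101000, weight = 2.
  m = 1111 → c = 110100, weight = 3.
Tally weights:
  weight 0: 1 codewords.
  weight 1: 2 codewords.
  weight 2: 4 codewords.
  weight 3: 6 codewords.
  weight 4: 3 codewords.
Minimum distance d = smallest w > 0 with A_w > 0 = 1.
Sanity: Σ A_w = 16 = 2^4 = 16 ✓.


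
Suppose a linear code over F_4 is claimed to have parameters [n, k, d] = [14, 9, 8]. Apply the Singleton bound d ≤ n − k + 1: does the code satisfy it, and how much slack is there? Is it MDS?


Singleton RHS = n − k + 1 = 6, slack = -2, bound violated (no such code; not MDS).

Singleton bound: d ≤ n − k + 1.
Here n = 14, k = 9, so n − k + 1 = 6.
Given d = 8, check d ≤ 6: NO.
Slack = (n − k + 1) − d = -2.
The slack is negative: d = 8 exceeds n − k + 1 = 6 by 2, so the Singleton bound is violated and no linear [14, 9, 8]_4 code can exist. In particular it is not MDS (MDS requires d = n − k + 1 exactly).
Description: the claimed parameters are [14, 9, 8]_4; such a code would be impossible (violates the Singleton bound).


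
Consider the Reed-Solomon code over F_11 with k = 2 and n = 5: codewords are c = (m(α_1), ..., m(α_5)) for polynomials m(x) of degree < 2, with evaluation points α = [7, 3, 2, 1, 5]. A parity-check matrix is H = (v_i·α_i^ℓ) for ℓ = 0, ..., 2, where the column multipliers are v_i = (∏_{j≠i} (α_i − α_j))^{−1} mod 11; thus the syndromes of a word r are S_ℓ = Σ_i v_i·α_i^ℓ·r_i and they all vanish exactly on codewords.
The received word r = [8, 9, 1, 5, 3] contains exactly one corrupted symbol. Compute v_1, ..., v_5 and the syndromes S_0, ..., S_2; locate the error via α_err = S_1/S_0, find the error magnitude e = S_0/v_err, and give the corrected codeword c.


S = (3, 3, 3), error at position 4, error magnitude e = 1, c = [8, 9, 1, 4, 3].

Step 1: column multipliers v_i = (∏_{j≠i}(α_i − α_j))^{−1} mod 11.
  i = 1 (α = 7): (7−3)(7−2)(7−1)(7−5) = 4·5·6·2 = 240 ≡ 9, so v_1 = 9^{−1} = 5 (mod 11).
  i = 2 (α = 3): (3−7)(3−2)(3−1)(3−5) = (−4)·1·2·(−2) = 16 ≡ 5, so v_2 = 5^{−1} = 9 (mod 11).
  i = 3 (α = 2): (2−7)(2−3)(2−1)(2−5) = (−5)·(−1)·1·(−3) = −15 ≡ 7, so v_3 = 7^{−1} = 8 (mod 11).
  i = 4 (α = 1): (1−7)(1−3)(1−2)(1−5) = (−6)·(−2)·(−1)·(−4) = 48 ≡ 4, so v_4 = 4^{−1} = 3 (mod 11).
  i = 5 (α = 5): (5−7)(5−3)(5−2)(5−1) = (−2)·2·3·4 = −48 ≡ 7, so v_5 = 7^{−1} = 8 (mod 11).
  v = [5, 9, 8, 3, 8].
Step 2: syndromes of r = [8, 9, 1, 5, 3] (all sums mod 11).
  S_0 = Σ v_i r_i = 5·8 + 9·9 + 8·1 + 3·5 + 8·3 = 168 ≡ 3.
  S_1 = Σ v_i α_i r_i = 5·7·8 + 9·3·9 + 8·2·1 + 3·1·5 + 8·5·3 = 674 ≡ 3.
  α_i^2 mod 11 = [5, 9, 4, 1, 3].
  S_2 = Σ v_i α_i^2 r_i = 5·5·8 + 9·9·9 + 8·4·1 + 3·1·5 + 8·3·3 = 1048 ≡ 3.
  S = (3, 3, 3) ≠ 0, so r is not a codeword (an error is present).
Step 3: locate the error. For a single error e at position i, S_ℓ = v_i·e·α_i^ℓ, so α_err = S_1/S_0.
  S_0^{−1} = 3^{−1} = 4 (mod 11), so α_err = 3·4 = 12 ≡ 1 = α_4. Error position i = 4.
  Consistency check: S_2/S_1 = 3·4 = 12 ≡ 1 = α_err ✓ (single-error assumption holds).
Step 4: error magnitude e = S_0/v_4 = S_0·∏_{j≠4}(α_4 − α_j) = 3·4 = 12 ≡ 1 (mod 11).
Step 5: correct position 4: c_4 = r_4 − e = 5 − 1 ≡ 4 (mod 11). Hence c = [8, 9, 1, 4, 3].
  Check: interpolating c through the α_i gives m(x) = 7 + 8·x (degree < 2) with m(α_i) = c_i for every i, so c is indeed a codeword.


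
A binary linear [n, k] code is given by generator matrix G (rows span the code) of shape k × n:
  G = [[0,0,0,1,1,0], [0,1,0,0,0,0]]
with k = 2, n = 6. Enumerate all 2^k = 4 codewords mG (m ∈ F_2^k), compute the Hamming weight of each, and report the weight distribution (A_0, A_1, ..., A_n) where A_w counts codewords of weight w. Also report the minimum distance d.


Weight distribution: A_0 = 1, A_1 = 1, A_2 = 1, A_3 = 1. Minimum distance d = 1.

Enumerate all 2^2 = 4 messages m ∈ F_2^2.
For each, compute codeword c = mG in F_2^6, then tally its weight.
  m = 00 → c = 000000, weight = 0.
  m = 10 → c = 000110, weight = 2.
  m = 01 → c = 010000, weight = 1.
  m = 11 → c = 010110, weight = 3.
Tally weights:
  weight 0: 1 codewords.
  weight 1: 1 codewords.
  weight 2: 1 codewords.
  weight 3: 1 codewords.
Minimum distance d = smallest w > 0 with A_w > 0 = 1.
Sanity: Σ A_w = 4 = 2^2 = 4 ✓.


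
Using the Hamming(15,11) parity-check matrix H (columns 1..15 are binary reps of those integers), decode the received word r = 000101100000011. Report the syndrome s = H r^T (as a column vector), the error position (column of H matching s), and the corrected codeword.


s = (0, 1, 0, 0)^T, error position = 4, corrected codeword c = 000001100000011

Compute s = H r^T mod 2 one row at a time:
  s_1 = 0 + 0 + 0 + 0 + 0 + 0 + 1 + 1 = 2 ≡ 0 (mod 2).
  s_2 = 1 + 0 + 1 + 1 + 0 + 0 + 1 + 1 = 5 ≡ 1 (mod 2).
  s_3 = 0 + 0 + 1 + 1 + 0 + 0 + 1 + 1 = 4 ≡ 0 (mod 2).
  s_4 = 0 + 0 + 0 + 1 + 0 + 0 + 0 + 1 = 2 ≡ 0 (mod 2).
s = (0, 1, 0, 0)^T — this equals column 4 of H (binary 0100), so error is at position 4.
Correct: flip bit 4 of r = 000101100000011 to get c = 000001100000011.


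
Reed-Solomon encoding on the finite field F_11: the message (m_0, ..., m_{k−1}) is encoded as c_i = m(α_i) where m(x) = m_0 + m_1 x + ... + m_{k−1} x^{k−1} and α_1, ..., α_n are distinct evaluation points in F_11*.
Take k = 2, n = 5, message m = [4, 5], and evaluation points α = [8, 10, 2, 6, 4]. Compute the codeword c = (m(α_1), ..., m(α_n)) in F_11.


c = [0, 10, 3, 1, 2]

Message polynomial: m(x) = 4 + 5·x (mod 11).
For each evaluation point α_i, compute m(α_i) mod 11:
  α_1 = 8: Horner steps 5 → 0, so m(8) = 0.
  α_2 = 10: Horner steps 5 → 10, so m(10) = 10.
  α_3 = 2: Horner steps 5 → 3, so m(2) = 3.
  α_4 = 6: Horner steps 5 → 1, so m(6) = 1.
  α_5 = 4: Horner steps 5 → 2, so m(4) = 2.
Codeword c = [0, 10, 3, 1, 2] ∈ F_11^5.


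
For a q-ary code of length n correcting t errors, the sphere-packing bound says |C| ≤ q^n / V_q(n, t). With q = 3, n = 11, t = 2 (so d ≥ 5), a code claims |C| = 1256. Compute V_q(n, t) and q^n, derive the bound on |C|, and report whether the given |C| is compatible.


V_q(n, t) = 243, q^n = 177147, Hamming bound = 729, |C| = 1256 > bound (violated).

Step 1: Compute V_q(n, t) = Σ_{j=0}^2 C(n, j) (q−1)^j.
  j = 0: C(11,0)·(2)^0 = 1·1 = 1.
  j = 1: C(11,1)·(2)^1 = 11·2 = 22.
  j = 2: C(11,2)·(2)^2 = 55·4 = 220.
  V_q(n, t) = 1 + 22 + 220 = 243.
Step 2: q^n = 3^11 = 177147.
Step 3: Hamming bound ⌊q^n / V_q(n,t)⌋ = ⌊177147/243⌋ = 729.
Step 4: Compare |C| = 1256 to 729: violated.
The claimed |C| lies above the Hamming bound, so no 3-ary code of length 11 with d ≥ 5 can have 1256 codewords.


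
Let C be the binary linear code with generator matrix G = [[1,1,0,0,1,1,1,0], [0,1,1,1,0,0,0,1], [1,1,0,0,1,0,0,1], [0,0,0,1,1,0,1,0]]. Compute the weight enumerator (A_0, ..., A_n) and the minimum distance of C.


Weight distribution: A_0 = 1, A_3 = 3, A_4 = 7, A_5 = 4, A_7 = 1. Minimum distance d = 3.

Enumerate all 2^4 = 16 messages m ∈ F_2^4.
For each, compute codeword c = mG in F_2^8, then tally its weight.
  m = 0000 → c = 00000000, weight = 0.
  m = 1000 → c = 11001110, weight = 5.
  m = 0100 → c = 01110001, weight = 4.
  m = 1100 → c = 10111111, weight = 7.
  m = 0010 → c = 11001001, weight = 4.
  m = 1010 → c = 00000111, weight = 3.
  m = 0110 → c = 10111000, weight = 4.
  m = 1110 → c = 01110110, weight = 5.
  m = 0001 → c = 00011010, weight = 3.
  m = 1001 → c = 11010100, weight = 4.
  m = 0101 → c = 01101011, weight = 5.
  m = 1101 → c = 10100101, weight = 4.
  m = 0011 → c = 11010011, weight = 5.
  m = 1011 → c = 00011101, weight = 4.
  m = 0111 → c = 10100010, weight = 3.
  m = 1111 → c = 01101100, weight = 4.
Tally weights:
  weight 0: 1 codewords.
  weight 3: 3 codewords.
  weight 4: 7 codewords.
  weight 5: 4 codewords.
  weight 7: 1 codewords.
Minimum distance d = smallest w > 0 with A_w > 0 = 3.
Sanity: Σ A_w = 16 = 2^4 = 16 ✓.


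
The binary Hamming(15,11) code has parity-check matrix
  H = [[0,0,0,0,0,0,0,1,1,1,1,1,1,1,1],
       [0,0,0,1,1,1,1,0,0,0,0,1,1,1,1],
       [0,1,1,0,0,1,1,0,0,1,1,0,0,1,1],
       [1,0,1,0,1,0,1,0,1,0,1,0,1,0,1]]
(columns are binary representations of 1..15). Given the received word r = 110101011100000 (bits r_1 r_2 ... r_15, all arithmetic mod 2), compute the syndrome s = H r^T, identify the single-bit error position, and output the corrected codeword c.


s = (1, 0, 1, 0)^T, error position = 10, corrected codeword c = 110101011000000

Compute s = H r^T mod 2 one row at a time:
  s_1 = 1 + 1 + 1 + 0 + 0 + 0 + 0 + 0 = 3 ≡ 1 (mod 2).
  s_2 = 1 + 0 + 1 + 0 + 0 + 0 + 0 + 0 = 2 ≡ 0 (mod 2).
  s_3 = 1 + 0 + 1 + 0 + 1 + 0 + 0 + 0 = 3 ≡ 1 (mod 2).
  s_4 = 1 + 0 + 0 + 0 + 1 + 0 + 0 + 0 = 2 ≡ 0 (mod 2).
s = (1, 0, 1, 0)^T — this equals column 10 of H (binary 1010), so error is at position 10.
Correct: flip bit 10 of r = 110101011100000 to get c = 110101011000000.


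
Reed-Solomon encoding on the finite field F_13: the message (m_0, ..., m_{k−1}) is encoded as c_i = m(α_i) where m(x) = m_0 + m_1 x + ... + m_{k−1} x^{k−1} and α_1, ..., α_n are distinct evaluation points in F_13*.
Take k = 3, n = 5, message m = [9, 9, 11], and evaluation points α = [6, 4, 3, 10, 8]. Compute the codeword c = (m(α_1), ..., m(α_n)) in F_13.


c = [4, 0, 5, 3, 5]

Message polynomial: m(x) = 9 + 9·x + 11·x^2 (mod 13).
For each evaluation point α_i, compute m(α_i) mod 13:
  α_1 = 6: Horner steps 11 → 10 → 4, so m(6) = 4.
  α_2 = 4: Horner steps 11 → 1 → 0, so m(4) = 0.
  α_3 = 3: Horner steps 11 → 3 → 5, so m(3) = 5.
  α_4 = 10: Horner steps 11 → 2 → 3, so m(10) = 3.
  α_5 = 8: Horner steps 11 → 6 → 5, so m(8) = 5.
Codeword c = [4, 0, 5, 3, 5] ∈ F_13^5.


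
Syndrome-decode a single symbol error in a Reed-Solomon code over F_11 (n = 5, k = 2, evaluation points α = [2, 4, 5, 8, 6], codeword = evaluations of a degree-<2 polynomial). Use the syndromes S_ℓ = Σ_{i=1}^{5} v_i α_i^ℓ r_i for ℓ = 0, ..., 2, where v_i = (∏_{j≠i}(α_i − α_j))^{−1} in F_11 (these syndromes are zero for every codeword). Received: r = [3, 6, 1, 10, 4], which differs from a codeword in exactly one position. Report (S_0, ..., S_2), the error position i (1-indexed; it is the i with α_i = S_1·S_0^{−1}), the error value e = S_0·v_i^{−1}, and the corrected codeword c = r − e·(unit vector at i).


S = (5, 9, 3), error at position 2, error magnitude e = 8, c = [3, 9, 1, 10, 4].

Step 1: column multipliers v_i = (∏_{j≠i}(α_i − α_j))^{−1} mod 11.
  i = 1 (α = 2): (2−4)(2−5)(2−8)(2−6) = (−2)·(−3)·(−6)·(−4) = 144 ≡ 1, so v_1 = 1^{−1} = 1 (mod 11).
  i = 2 (α = 4): (4−2)(4−5)(4−8)(4−6) = 2·(−1)·(−4)·(−2) = −16 ≡ 6, so v_2 = 6^{−1} = 2 (mod 11).
  i = 3 (α = 5): (5−2)(5−4)(5−8)(5−6) = 3·1·(−3)·(−1) = 9 ≡ 9, so v_3 = 9^{−1} = 5 (mod 11).
  i = 4 (α = 8): (8−2)(8−4)(8−5)(8−6) = 6·4·3·2 = 144 ≡ 1, so v_4 = 1^{−1} = 1 (mod 11).
  i = 5 (α = 6): (6−2)(6−4)(6−5)(6−8) = 4·2·1·(−2) = −16 ≡ 6, so v_5 = 6^{−1} = 2 (mod 11).
  v = [1, 2, 5, 1, 2].
Step 2: syndromes of r = [3, 6, 1, 10, 4] (all sums mod 11).
  S_0 = Σ v_i r_i = 1·3 + 2·6 + 5·1 + 1·10 + 2·4 = 38 ≡ 5.
  S_1 = Σ v_i α_i r_i = 1·2·3 + 2·4·6 + 5·5·1 + 1·8·10 + 2·6·4 = 207 ≡ 9.
  α_i^2 mod 11 = [4, 5, 3, 9, 3].
  S_2 = Σ v_i α_i^2 r_i = 1·4·3 + 2·5·6 + 5·3·1 + 1·9·10 + 2·3·4 = 201 ≡ 3.
  S = (5, 9, 3) ≠ 0, so r is not a codeword (an error is present).
Step 3: locate the error. For a single error e at position i, S_ℓ = v_i·e·α_i^ℓ, so α_err = S_1/S_0.
  S_0^{−1} = 5^{−1} = 9 (mod 11), so α_err = 9·9 = 81 ≡ 4 = α_2. Error position i = 2.
  Consistency check: S_2/S_1 = 3·5 = 15 ≡ 4 = α_err ✓ (single-error assumption holds).
Step 4: error magnitude e = S_0/v_2 = S_0·∏_{j≠2}(α_2 − α_j) = 5·6 = 30 ≡ 8 (mod 11).
Step 5: correct position 2: c_2 = r_2 − e = 6 − 8 ≡ 9 (mod 11). Hence c = [3, 9, 1, 10, 4].
  Check: interpolating c through the α_i gives m(x) = 8 + 3·x (degree < 2) with m(α_i) = c_i for every i, so c is indeed a codeword.


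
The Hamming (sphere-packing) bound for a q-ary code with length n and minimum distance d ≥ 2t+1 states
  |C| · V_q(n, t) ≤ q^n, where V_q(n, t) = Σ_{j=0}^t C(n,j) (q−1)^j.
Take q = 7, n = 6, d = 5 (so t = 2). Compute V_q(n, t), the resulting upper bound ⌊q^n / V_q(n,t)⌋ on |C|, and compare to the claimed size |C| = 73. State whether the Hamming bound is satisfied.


V_q(n, t) = 577, q^n = 117649, Hamming bound = 203, |C| = 73 ≤ bound (satisfied).

Step 1: Compute V_q(n, t) = Σ_{j=0}^2 C(n, j) (q−1)^j.
  j = 0: C(6,0)·(6)^0 = 1·1 = 1.
  j = 1: C(6,1)·(6)^1 = 6·6 = 36.
  j = 2: C(6,2)·(6)^2 = 15·36 = 540.
  V_q(n, t) = 1 + 36 + 540 = 577.
Step 2: q^n = 7^6 = 117649.
Step 3: Hamming bound ⌊q^n / V_q(n,t)⌋ = ⌊117649/577⌋ = 203.
Step 4: Compare |C| = 73 to 203: satisfied.
The claimed |C| lies below the Hamming bound.


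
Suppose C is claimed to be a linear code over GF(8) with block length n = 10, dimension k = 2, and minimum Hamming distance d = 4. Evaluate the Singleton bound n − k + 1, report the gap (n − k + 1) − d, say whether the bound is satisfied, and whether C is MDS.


Singleton RHS = n − k + 1 = 9, slack = 5, bound satisfied, not MDS.

Singleton bound: d ≤ n − k + 1.
Here n = 10, k = 2, so n − k + 1 = 9.
Given d = 4, check d ≤ 9: YES.
Slack = (n − k + 1) − d = 5.
The code is NOT MDS (slack = 5 > 0).
Description: the claimed parameters are [10, 2, 4]_8; such a code would be non-MDS.


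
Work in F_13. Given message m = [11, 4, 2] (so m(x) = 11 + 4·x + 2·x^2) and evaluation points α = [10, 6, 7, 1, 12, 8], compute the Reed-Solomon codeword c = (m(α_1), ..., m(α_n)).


c = [4, 3, 7, 4, 9, 2]

Message polynomial: m(x) = 11 + 4·x + 2·x^2 (mod 13).
For each evaluation point α_i, compute m(α_i) mod 13:
  α_1 = 10: Horner steps 2 → 11 → 4, so m(10) = 4.
  α_2 = 6: Horner steps 2 → 3 → 3, so m(6) = 3.
  α_3 = 7: Horner steps 2 → 5 → 7, so m(7) = 7.
  α_4 = 1: Horner steps 2 → 6 → 4, so m(1) = 4.
  α_5 = 12: Horner steps 2 → 2 → 9, so m(12) = 9.
  α_6 = 8: Horner steps 2 → 7 → 2, so m(8) = 2.
Codeword c = [4, 3, 7, 4, 9, 2] ∈ F_13^6.


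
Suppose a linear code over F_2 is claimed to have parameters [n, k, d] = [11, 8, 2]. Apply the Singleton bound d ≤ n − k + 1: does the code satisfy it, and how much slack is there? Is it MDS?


Singleton RHS = n − k + 1 = 4, slack = 2, bound satisfied, not MDS.

Singleton bound: d ≤ n − k + 1.
Here n = 11, k = 8, so n − k + 1 = 4.
Given d = 2, check d ≤ 4: YES.
Slack = (n − k + 1) − d = 2.
The code is NOT MDS (slack = 2 > 0).
Description: the claimed parameters are [11, 8, 2]_2; such a code would be non-MDS.


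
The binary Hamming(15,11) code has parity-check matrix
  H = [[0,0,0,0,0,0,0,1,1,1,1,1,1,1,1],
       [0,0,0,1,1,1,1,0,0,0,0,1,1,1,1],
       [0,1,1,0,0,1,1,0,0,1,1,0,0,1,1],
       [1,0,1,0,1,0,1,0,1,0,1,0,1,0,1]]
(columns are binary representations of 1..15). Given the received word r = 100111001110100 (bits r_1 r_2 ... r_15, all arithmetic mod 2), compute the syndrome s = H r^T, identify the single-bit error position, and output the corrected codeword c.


s = (0, 0, 1, 1)^T, error position = 3, corrected codeword c = 101111001110100

Compute s = H r^T mod 2 one row at a time:
  s_1 = 0 + 1 + 1 + 1 + 0 + 1 + 0 + 0 = 4 ≡ 0 (mod 2).
  s_2 = 1 + 1 + 1 + 0 + 0 + 1 + 0 + 0 = 4 ≡ 0 (mod 2).
  s_3 = 0 + 0 + 1 + 0 + 1 + 1 + 0 + 0 = 3 ≡ 1 (mod 2).
  s_4 = 1 + 0 + 1 + 0 + 1 + 1 + 1 + 0 = 5 ≡ 1 (mod 2).
s = (0, 0, 1, 1)^T — this equals column 3 of H (binary 0011), so error is at position 3.
Correct: flip bit 3 of r = 100111001110100 to get c = 101111001110100.


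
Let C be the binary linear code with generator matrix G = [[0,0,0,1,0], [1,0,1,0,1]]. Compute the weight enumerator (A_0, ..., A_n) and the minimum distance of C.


Weight distribution: A_0 = 1, A_1 = 1, A_3 = 1, A_4 = 1. Minimum distance d = 1.

Enumerate all 2^2 = 4 messages m ∈ F_2^2.
For each, compute codeword c = mG in F_2^5, then tally its weight.
  m = 00 → c = 00000, weight = 0.
  m = 10 → c = 00010, weight = 1.
  m = 01 → c = 10101, weight = 3.
  m = 11 → c = 10111, weight = 4.
Tally weights:
  weight 0: 1 codewords.
  weight 1: 1 codewords.
  weight 3: 1 codewords.
  weight 4: 1 codewords.
Minimum distance d = smallest w > 0 with A_w > 0 = 1.
Sanity: Σ A_w = 4 = 2^2 = 4 ✓.


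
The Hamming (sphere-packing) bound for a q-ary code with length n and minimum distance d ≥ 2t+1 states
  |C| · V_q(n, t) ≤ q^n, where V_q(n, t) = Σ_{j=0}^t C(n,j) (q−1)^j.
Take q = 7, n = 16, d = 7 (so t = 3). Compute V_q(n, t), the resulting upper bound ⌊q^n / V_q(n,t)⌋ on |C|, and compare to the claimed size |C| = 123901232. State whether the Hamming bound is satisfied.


V_q(n, t) = 125377, q^n = 33232930569601, Hamming bound = 265064011, |C| = 123901232 ≤ bound (satisfied).

Step 1: Compute V_q(n, t) = Σ_{j=0}^3 C(n, j) (q−1)^j.
  j = 0: C(16,0)·(6)^0 = 1·1 = 1.
  j = 1: C(16,1)·(6)^1 = 16·6 = 96.
  j = 2: C(16,2)·(6)^2 = 120·36 = 4320.
  j = 3: C(16,3)·(6)^3 = 560·216 = 120960.
  V_q(n, t) = 1 + 96 + 4320 + 120960 = 125377.
Step 2: q^n = 7^16 = 33232930569601.
Step 3: Hamming bound ⌊q^n / V_q(n,t)⌋ = ⌊33232930569601/125377⌋ = 265064011.
Step 4: Compare |C| = 123901232 to 265064011: satisfied.
The claimed |C| lies below the Hamming bound.


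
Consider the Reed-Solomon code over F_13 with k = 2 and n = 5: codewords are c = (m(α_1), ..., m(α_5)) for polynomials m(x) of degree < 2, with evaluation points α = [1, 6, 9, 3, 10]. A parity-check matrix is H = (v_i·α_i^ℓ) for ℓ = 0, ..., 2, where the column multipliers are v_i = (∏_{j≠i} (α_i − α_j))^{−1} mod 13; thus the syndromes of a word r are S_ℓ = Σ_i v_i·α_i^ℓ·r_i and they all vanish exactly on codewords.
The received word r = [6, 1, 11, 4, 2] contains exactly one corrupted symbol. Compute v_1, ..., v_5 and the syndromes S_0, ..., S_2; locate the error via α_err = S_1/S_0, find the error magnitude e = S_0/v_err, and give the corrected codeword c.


S = (1, 10, 9), error at position 5, error magnitude e = 5, c = [6, 1, 11, 4, 10].

Step 1: column multipliers v_i = (∏_{j≠i}(α_i − α_j))^{−1} mod 13.
  i = 1 (α = 1): (1−6)(1−9)(1−3)(1−10) = (−5)·(−8)·(−2)·(−9) = 720 ≡ 5, so v_1 = 5^{−1} = 8 (mod 13).
  i = 2 (α = 6): (6−1)(6−9)(6−3)(6−10) = 5·(−3)·3·(−4) = 180 ≡ 11, so v_2 = 11^{−1} = 6 (mod 13).
  i = 3 (α = 9): (9−1)(9−6)(9−3)(9−10) = 8·3·6·(−1) = −144 ≡ 12, so v_3 = 12^{−1} = 12 (mod 13).
  i = 4 (α = 3): (3−1)(3−6)(3−9)(3−10) = 2·(−3)·(−6)·(−7) = −252 ≡ 8, so v_4 = 8^{−1} = 5 (mod 13).
  i = 5 (α = 10): (10−1)(10−6)(10−9)(10−3) = 9·4·1·7 = 252 ≡ 5, so v_5 = 5^{−1} = 8 (mod 13).
  v = [8, 6, 12, 5, 8].
Step 2: syndromes of r = [6, 1, 11, 4, 2] (all sums mod 13).
  S_0 = Σ v_i r_i = 8·6 + 6·1 + 12·11 + 5·4 + 8·2 = 222 ≡ 1.
  S_1 = Σ v_i α_i r_i = 8·1·6 + 6·6·1 + 12·9·11 + 5·3·4 + 8·10·2 = 1492 ≡ 10.
  α_i^2 mod 13 = [1, 10, 3, 9, 9].
  S_2 = Σ v_i α_i^2 r_i = 8·1·6 + 6·10·1 + 12·3·11 + 5·9·4 + 8·9·2 = 828 ≡ 9.
  S = (1, 10, 9) ≠ 0, so r is not a codeword (an error is present).
Step 3: locate the error. For a single error e at position i, S_ℓ = v_i·e·α_i^ℓ, so α_err = S_1/S_0.
  S_0^{−1} = 1^{−1} = 1 (mod 13), so α_err = 10·1 = 10 ≡ 10 = α_5. Error position i = 5.
  Consistency check: S_2/S_1 = 9·4 = 36 ≡ 10 = α_err ✓ (single-error assumption holds).
Step 4: error magnitude e = S_0/v_5 = S_0·∏_{j≠5}(α_5 − α_j) = 1·5 = 5 ≡ 5 (mod 13).
Step 5: correct position 5: c_5 = r_5 − e = 2 − 5 ≡ 10 (mod 13). Hence c = [6, 1, 11, 4, 10].
  Check: interpolating c through the α_i gives m(x) = 7 + 12·x (degree < 2) with m(α_i) = c_i for every i, so c is indeed a codeword.
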